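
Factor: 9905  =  5^1*7^1 * 283^1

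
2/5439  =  2/5439=0.00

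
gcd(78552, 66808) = 8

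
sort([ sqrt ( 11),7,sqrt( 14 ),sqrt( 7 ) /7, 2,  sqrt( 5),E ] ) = [ sqrt(7)/7, 2,sqrt ( 5),E, sqrt( 11 ),sqrt(14), 7] 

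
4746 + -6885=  - 2139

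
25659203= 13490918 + 12168285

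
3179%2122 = 1057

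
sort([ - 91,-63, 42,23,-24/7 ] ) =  [ - 91,-63,-24/7,23,42 ]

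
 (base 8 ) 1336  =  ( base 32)mu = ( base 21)1DK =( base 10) 734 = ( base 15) 33e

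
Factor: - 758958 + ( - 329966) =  - 2^2*272231^1 = - 1088924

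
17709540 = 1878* 9430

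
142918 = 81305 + 61613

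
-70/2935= -1 + 573/587 = - 0.02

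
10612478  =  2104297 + 8508181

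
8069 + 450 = 8519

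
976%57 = 7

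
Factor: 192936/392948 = 2^1*3^1 * 193^( - 1)*509^ ( - 1)*8039^1 = 48234/98237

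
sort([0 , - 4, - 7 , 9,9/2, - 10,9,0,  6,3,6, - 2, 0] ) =[ - 10, - 7, - 4, - 2,  0,0,0,3,9/2,6 , 6,9, 9 ]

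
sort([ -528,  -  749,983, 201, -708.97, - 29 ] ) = [ - 749,-708.97 , - 528,-29, 201,983 ]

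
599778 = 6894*87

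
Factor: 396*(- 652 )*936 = -2^7*3^4*11^1*13^1 *163^1 = - 241667712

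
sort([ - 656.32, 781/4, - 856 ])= [ - 856, - 656.32,781/4]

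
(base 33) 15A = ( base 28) 1h4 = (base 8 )2360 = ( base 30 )1c4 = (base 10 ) 1264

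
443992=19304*23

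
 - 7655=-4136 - 3519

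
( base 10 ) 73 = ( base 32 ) 29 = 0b1001001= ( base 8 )111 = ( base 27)2J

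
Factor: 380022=2^1*3^1*63337^1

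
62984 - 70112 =-7128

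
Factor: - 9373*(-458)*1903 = 8169263102= 2^1*7^1* 11^1*13^1*103^1*173^1*229^1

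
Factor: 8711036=2^2*2177759^1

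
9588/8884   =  2397/2221 = 1.08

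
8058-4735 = 3323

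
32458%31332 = 1126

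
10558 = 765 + 9793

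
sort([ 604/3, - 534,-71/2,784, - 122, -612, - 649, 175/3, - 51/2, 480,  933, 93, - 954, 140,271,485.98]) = [-954,-649, - 612, - 534 , - 122 ,-71/2, - 51/2, 175/3, 93,140,604/3, 271,480,485.98, 784, 933 ] 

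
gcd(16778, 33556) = 16778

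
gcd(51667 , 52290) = 7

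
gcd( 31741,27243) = 1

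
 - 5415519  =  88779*( -61 ) 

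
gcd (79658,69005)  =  1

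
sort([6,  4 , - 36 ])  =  [ - 36, 4, 6 ] 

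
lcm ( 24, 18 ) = 72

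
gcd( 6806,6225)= 83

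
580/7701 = 580/7701= 0.08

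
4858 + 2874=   7732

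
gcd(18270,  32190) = 870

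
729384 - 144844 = 584540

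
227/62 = 3 + 41/62 = 3.66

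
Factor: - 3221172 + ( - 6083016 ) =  - 9304188 = -2^2 *3^1*775349^1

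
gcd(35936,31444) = 4492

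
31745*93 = 2952285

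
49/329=7/47 = 0.15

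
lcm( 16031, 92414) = 1571038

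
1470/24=61+1/4 = 61.25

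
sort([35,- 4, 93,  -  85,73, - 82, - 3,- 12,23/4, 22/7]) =[-85, - 82, - 12, - 4,-3, 22/7,23/4, 35,73,93 ]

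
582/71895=194/23965 = 0.01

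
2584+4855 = 7439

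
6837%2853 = 1131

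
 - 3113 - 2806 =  - 5919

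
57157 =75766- 18609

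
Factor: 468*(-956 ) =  - 447408 = - 2^4*3^2*13^1*239^1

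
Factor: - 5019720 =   -  2^3*3^1*5^1 * 59^1 * 709^1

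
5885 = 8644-2759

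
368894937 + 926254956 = 1295149893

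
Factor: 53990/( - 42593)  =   - 2^1*5^1 * 191^( - 1)*223^(- 1)*5399^1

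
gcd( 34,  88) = 2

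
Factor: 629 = 17^1*37^1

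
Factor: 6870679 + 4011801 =10882480 = 2^4 * 5^1*7^1 * 19433^1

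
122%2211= 122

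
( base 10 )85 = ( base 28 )31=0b1010101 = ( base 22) 3J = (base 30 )2P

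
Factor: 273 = 3^1*7^1*13^1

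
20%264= 20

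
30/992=15/496 = 0.03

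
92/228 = 23/57 = 0.40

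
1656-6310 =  - 4654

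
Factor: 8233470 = 2^1*3^2*5^1*7^2*1867^1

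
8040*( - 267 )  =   - 2146680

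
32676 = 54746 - 22070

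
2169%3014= 2169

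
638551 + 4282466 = 4921017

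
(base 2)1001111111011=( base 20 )cff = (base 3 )21000110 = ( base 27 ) 70c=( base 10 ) 5115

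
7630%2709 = 2212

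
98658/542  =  182  +  7/271 = 182.03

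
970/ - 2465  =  - 194/493 = - 0.39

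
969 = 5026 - 4057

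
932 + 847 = 1779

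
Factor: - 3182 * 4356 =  - 2^3*3^2 * 11^2*37^1 * 43^1 = -13860792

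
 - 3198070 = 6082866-9280936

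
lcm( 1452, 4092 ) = 45012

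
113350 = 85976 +27374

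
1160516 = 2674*434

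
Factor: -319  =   - 11^1*29^1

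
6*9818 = 58908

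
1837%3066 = 1837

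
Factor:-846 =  - 2^1*3^2 *47^1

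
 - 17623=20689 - 38312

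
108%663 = 108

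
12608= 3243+9365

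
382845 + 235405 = 618250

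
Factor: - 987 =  -3^1*7^1*47^1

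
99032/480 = 12379/60  =  206.32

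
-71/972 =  - 1 + 901/972 = - 0.07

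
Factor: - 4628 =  - 2^2 * 13^1*89^1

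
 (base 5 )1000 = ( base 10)125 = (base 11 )104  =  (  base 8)175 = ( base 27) 4H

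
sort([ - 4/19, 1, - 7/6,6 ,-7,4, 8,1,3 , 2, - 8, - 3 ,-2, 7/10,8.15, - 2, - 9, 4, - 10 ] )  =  [ - 10, - 9, - 8, - 7, - 3, - 2, - 2, - 7/6,-4/19, 7/10 , 1,  1,2, 3, 4,  4, 6 , 8, 8.15 ] 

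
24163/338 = 71+165/338  =  71.49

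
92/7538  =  46/3769= 0.01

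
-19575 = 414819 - 434394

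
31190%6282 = 6062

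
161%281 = 161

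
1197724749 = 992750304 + 204974445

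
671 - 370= 301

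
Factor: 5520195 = 3^2*5^1*61^1*2011^1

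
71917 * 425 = 30564725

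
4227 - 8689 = - 4462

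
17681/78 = 226+53/78 = 226.68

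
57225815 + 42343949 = 99569764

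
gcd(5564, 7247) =1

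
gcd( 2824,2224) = 8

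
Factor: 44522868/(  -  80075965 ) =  - 2^2*3^1 * 5^( - 1 )* 13^1 * 167^1*1709^1*16015193^(-1 ) 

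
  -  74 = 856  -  930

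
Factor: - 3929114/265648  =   - 1964557/132824 = -2^ (  -  3 )*7^2*16603^( - 1)*40093^1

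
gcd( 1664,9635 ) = 1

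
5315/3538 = 5315/3538 = 1.50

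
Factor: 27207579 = 3^1*7^1 * 571^1 * 2269^1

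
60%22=16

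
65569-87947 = -22378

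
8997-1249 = 7748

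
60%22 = 16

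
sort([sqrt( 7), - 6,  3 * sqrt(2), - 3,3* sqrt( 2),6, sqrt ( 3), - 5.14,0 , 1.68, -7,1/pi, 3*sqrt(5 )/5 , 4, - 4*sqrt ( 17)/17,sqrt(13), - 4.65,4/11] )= [-7, - 6, - 5.14, - 4.65, -3, - 4*sqrt( 17 )/17,0, 1/pi, 4/11,3*sqrt(5) /5,1.68,  sqrt( 3),sqrt(7 ),sqrt(13), 4,3*sqrt( 2),3*sqrt(2),6]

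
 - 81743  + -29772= - 111515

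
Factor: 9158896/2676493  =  2^4 * 29^1*19739^1*2676493^(-1 ) 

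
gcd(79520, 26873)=7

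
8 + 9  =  17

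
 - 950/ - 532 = 1 + 11/14 = 1.79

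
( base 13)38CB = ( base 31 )8dj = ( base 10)8110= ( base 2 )1111110101110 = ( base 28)A9I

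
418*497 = 207746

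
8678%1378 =410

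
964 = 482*2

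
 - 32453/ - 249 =130  +  1/3 = 130.33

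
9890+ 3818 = 13708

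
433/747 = 433/747 = 0.58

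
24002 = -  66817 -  - 90819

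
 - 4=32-36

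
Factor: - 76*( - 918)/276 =2^1 * 3^2  *17^1*19^1*23^ (  -  1) = 5814/23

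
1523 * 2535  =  3860805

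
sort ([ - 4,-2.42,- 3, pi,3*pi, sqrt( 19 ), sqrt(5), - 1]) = [-4,  -  3,-2.42,  -  1,sqrt( 5) , pi, sqrt( 19), 3*pi]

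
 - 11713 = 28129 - 39842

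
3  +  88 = 91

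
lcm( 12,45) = 180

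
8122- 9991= -1869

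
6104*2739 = 16718856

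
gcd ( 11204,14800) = 4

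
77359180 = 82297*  940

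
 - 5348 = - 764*7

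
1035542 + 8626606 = 9662148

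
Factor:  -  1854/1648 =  - 2^( - 3 )*3^2 = - 9/8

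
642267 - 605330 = 36937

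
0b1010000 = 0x50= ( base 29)2M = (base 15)55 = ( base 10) 80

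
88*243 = 21384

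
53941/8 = 6742 + 5/8 = 6742.62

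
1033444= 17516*59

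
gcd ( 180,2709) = 9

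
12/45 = 4/15 = 0.27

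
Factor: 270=2^1*3^3 * 5^1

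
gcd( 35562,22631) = 1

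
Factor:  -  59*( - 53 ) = 3127= 53^1*59^1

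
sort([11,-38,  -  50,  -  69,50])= [-69, - 50,-38, 11, 50 ]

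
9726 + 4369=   14095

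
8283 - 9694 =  - 1411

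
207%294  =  207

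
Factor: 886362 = 2^1*3^1*147727^1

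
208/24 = 8 + 2/3= 8.67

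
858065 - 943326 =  - 85261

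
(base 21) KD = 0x1B1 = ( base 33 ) d4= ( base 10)433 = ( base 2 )110110001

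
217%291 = 217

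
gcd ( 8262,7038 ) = 306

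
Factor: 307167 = 3^1 * 7^1*14627^1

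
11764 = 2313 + 9451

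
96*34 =3264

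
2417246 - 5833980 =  - 3416734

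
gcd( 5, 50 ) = 5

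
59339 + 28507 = 87846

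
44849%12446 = 7511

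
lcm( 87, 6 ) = 174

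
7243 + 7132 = 14375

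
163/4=163/4 = 40.75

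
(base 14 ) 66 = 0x5a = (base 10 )90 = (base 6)230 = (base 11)82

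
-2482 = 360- 2842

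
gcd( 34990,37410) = 10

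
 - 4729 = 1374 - 6103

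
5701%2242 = 1217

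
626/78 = 313/39 = 8.03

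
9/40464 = 1/4496=   0.00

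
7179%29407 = 7179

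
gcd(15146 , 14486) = 2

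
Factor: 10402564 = 2^2*1283^1* 2027^1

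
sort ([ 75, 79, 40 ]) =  [ 40, 75, 79]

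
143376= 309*464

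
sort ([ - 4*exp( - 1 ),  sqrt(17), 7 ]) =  [ - 4* exp( - 1),sqrt(17 ), 7]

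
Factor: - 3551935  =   - 5^1*773^1 * 919^1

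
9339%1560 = 1539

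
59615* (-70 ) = - 4173050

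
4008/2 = 2004 = 2004.00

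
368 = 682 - 314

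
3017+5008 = 8025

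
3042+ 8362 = 11404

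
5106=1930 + 3176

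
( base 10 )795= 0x31b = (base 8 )1433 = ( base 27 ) 12c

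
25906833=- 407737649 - - 433644482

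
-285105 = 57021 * (-5 ) 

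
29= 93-64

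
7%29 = 7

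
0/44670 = 0 = 0.00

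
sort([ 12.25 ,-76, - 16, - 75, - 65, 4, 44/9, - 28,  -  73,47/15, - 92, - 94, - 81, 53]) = [-94, - 92, - 81, - 76, -75,  -  73  ,- 65, - 28 , - 16,47/15,4,  44/9, 12.25,53 ]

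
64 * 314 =20096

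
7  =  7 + 0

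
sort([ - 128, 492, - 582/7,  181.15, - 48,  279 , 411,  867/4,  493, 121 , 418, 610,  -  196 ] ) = [ - 196,  -  128, - 582/7, - 48,121,181.15,867/4,279,  411,  418,  492,493, 610]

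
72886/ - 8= - 9111 + 1/4 =- 9110.75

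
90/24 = 15/4 = 3.75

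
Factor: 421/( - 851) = -23^(-1 )*37^ (-1)*421^1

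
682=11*62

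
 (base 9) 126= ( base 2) 1101001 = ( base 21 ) 50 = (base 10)105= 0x69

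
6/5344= 3/2672 = 0.00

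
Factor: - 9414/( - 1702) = 4707/851 = 3^2*23^(  -  1 )*37^ (-1)*523^1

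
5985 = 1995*3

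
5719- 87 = 5632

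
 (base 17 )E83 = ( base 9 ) 5660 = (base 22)8e5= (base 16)1059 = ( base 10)4185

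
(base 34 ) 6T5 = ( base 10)7927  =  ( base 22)G87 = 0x1EF7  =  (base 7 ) 32053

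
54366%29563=24803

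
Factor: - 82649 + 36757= - 45892= - 2^2 * 7^1 * 11^1*149^1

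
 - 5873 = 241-6114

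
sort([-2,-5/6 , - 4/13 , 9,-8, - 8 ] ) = [-8, - 8, - 2,-5/6, - 4/13,9] 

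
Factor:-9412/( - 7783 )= 52/43=2^2*13^1*43^( - 1)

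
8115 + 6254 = 14369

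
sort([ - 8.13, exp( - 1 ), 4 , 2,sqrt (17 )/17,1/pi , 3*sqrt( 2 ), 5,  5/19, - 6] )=[ - 8.13, - 6,  sqrt (17)/17, 5/19, 1/pi,exp( - 1),2, 4,3*sqrt(2),5] 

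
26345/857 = 26345/857 = 30.74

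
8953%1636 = 773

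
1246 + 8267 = 9513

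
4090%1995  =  100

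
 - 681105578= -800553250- - 119447672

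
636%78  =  12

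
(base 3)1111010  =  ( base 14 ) 575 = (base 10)1083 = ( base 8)2073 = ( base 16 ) 43B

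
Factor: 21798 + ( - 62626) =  - 2^2 * 59^1*173^1= - 40828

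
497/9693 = 497/9693 = 0.05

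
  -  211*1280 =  - 270080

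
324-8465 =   -  8141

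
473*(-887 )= - 419551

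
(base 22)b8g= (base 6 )41312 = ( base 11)4165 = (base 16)158c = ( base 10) 5516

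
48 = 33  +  15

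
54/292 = 27/146=0.18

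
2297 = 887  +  1410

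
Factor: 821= 821^1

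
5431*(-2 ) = -10862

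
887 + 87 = 974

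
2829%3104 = 2829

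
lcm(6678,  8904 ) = 26712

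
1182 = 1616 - 434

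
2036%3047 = 2036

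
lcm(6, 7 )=42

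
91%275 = 91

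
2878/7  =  2878/7 = 411.14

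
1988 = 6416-4428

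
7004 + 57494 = 64498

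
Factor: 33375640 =2^3*5^1*41^1*47^1*433^1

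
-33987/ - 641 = 33987/641 = 53.02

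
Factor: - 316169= - 7^1 * 31^2  *  47^1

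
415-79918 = - 79503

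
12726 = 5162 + 7564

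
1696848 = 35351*48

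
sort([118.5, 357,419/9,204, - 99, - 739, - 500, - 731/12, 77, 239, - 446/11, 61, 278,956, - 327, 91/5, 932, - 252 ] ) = [-739 ,  -  500, - 327, - 252,-99, - 731/12, - 446/11, 91/5, 419/9, 61, 77,118.5,  204 , 239,278,357,932, 956]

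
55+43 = 98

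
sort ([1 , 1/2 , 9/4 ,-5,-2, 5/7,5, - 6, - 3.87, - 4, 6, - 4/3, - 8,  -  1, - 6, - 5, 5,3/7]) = [ - 8, - 6, -6,-5, - 5, - 4, - 3.87, - 2, - 4/3, -1, 3/7, 1/2,5/7,1, 9/4, 5,5, 6 ]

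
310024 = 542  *572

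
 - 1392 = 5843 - 7235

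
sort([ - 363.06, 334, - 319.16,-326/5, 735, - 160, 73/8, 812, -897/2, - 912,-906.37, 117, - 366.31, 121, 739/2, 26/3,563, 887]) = [ -912,-906.37, - 897/2,-366.31, - 363.06 , - 319.16, - 160,  -  326/5,26/3, 73/8,117,121, 334, 739/2, 563, 735,812, 887] 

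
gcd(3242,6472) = 2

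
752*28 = 21056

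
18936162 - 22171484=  - 3235322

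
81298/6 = 13549+2/3 = 13549.67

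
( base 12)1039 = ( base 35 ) 1fn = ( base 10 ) 1773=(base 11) 1372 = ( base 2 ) 11011101101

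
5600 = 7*800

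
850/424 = 2+ 1/212 = 2.00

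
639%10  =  9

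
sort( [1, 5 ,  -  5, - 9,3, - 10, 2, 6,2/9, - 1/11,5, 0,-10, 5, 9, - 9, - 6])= [ - 10, - 10 ,-9, - 9, -6, - 5 ,-1/11, 0, 2/9, 1,2, 3,5 , 5,5,6,9] 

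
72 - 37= 35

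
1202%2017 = 1202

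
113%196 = 113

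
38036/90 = 422 + 28/45= 422.62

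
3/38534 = 3/38534= 0.00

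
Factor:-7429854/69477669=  - 2476618/23159223= - 2^1*3^( -3)*47^1*26347^1*857749^( - 1)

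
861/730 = 861/730 = 1.18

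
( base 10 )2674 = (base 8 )5162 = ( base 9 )3601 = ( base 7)10540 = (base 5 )41144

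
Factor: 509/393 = 3^( - 1) * 131^(  -  1)*509^1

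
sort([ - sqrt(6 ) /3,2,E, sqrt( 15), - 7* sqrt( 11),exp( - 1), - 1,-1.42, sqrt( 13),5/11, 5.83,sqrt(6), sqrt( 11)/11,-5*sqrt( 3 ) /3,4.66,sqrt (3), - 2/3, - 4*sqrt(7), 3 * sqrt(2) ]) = [ - 7*sqrt (11 ),-4*sqrt ( 7),  -  5*sqrt(3)/3, - 1.42,-1, - sqrt ( 6) /3 , - 2/3,sqrt ( 11) /11,exp(  -  1 ),5/11,sqrt( 3),2,sqrt (6),E  ,  sqrt (13),sqrt (15 ),3*sqrt (2),4.66,5.83]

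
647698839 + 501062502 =1148761341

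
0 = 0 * ( - 5508 ) 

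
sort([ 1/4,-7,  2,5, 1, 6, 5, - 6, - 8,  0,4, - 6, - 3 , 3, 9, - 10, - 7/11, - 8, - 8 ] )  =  [ - 10, - 8,- 8,-8, - 7, - 6, - 6,  -  3, - 7/11, 0, 1/4,1 , 2,3,4, 5,5, 6, 9]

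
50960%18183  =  14594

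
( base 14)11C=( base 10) 222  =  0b11011110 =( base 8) 336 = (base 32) 6u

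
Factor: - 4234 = -2^1*29^1*73^1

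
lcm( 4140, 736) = 33120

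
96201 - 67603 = 28598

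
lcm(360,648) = 3240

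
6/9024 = 1/1504 = 0.00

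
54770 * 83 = 4545910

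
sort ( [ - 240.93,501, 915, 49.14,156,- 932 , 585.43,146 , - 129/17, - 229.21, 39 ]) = [ - 932, - 240.93, - 229.21, - 129/17,39, 49.14, 146,156,501,585.43, 915] 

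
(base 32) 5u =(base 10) 190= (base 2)10111110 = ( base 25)7f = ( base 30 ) 6A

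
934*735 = 686490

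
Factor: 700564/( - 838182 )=- 350282/419091 = - 2^1 * 3^( - 1) *139697^( - 1)*175141^1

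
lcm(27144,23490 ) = 1221480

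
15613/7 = 15613/7 =2230.43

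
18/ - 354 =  - 1+56/59 = -  0.05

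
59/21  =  2 + 17/21=2.81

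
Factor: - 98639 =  - 98639^1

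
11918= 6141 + 5777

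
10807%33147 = 10807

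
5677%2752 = 173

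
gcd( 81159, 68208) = 3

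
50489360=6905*7312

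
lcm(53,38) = 2014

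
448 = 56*8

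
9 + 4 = 13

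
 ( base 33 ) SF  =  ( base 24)1F3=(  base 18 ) 2G3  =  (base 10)939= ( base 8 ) 1653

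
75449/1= 75449 = 75449.00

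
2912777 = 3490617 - 577840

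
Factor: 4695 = 3^1*5^1*313^1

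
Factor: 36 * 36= 2^4 * 3^4 = 1296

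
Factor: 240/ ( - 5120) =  -3/64=-2^ ( - 6)*3^1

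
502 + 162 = 664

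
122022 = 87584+34438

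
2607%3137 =2607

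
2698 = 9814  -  7116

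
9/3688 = 9/3688 = 0.00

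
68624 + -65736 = 2888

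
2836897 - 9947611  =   - 7110714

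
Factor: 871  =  13^1*67^1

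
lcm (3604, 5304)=281112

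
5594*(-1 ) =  - 5594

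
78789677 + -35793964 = 42995713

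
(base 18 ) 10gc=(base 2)1011111110100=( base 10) 6132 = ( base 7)23610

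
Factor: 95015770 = 2^1 * 5^1 * 19^1*500083^1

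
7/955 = 7/955 = 0.01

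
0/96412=0 = 0.00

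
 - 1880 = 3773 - 5653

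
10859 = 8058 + 2801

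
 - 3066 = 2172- 5238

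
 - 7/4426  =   - 1 + 4419/4426 = - 0.00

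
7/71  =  7/71  =  0.10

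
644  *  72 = 46368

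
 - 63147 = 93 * (-679)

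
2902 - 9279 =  - 6377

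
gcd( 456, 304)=152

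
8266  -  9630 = -1364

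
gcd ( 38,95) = 19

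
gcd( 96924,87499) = 1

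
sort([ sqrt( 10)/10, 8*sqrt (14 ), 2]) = [ sqrt( 10)/10,2, 8 * sqrt (14 )]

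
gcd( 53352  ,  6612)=228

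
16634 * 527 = 8766118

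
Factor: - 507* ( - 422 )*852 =2^3*3^2*13^2*71^1*211^1 = 182288808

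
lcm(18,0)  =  0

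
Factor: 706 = 2^1*353^1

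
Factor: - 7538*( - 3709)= 2^1  *  3709^1*3769^1= 27958442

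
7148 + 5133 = 12281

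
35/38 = 35/38 =0.92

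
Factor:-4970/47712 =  - 5/48 = - 2^(-4)*3^( - 1 )*5^1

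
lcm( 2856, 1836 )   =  25704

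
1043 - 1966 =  -923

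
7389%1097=807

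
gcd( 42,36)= 6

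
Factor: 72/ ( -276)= - 2^1*3^1 * 23^(  -  1) = -  6/23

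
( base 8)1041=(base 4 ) 20201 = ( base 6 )2305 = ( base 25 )LK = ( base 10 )545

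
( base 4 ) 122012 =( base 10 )1670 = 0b11010000110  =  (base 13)9b6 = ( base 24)2le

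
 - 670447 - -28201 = - 642246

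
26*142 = 3692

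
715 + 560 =1275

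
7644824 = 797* 9592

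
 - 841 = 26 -867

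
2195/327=6 + 233/327 = 6.71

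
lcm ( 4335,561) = 47685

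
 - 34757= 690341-725098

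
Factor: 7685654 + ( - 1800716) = 2^1*3^2*326941^1 = 5884938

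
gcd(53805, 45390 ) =255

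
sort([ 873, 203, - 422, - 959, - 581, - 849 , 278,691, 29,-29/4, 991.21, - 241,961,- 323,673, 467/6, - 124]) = [ -959, - 849, - 581,- 422, - 323, - 241, - 124, - 29/4, 29, 467/6 , 203,  278,673,691,873,961,991.21 ] 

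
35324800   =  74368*475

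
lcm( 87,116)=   348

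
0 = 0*30825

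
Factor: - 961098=-2^1*3^1*160183^1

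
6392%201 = 161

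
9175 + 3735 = 12910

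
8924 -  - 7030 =15954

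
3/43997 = 3/43997 = 0.00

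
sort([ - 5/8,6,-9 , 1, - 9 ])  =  [ - 9, - 9,-5/8 , 1, 6] 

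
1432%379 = 295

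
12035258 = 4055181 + 7980077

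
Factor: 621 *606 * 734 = 276223284 = 2^2*3^4 * 23^1*101^1*367^1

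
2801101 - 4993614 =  - 2192513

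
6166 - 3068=3098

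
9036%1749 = 291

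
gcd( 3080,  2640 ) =440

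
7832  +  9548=17380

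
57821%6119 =2750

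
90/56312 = 45/28156 = 0.00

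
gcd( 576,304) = 16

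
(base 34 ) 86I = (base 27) cqk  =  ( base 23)hkh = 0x24FE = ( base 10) 9470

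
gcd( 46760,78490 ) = 1670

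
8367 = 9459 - 1092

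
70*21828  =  1527960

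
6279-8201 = - 1922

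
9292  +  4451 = 13743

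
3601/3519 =1  +  82/3519  =  1.02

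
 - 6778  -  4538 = -11316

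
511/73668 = 73/10524 = 0.01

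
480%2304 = 480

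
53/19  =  2 + 15/19=2.79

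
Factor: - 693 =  - 3^2*7^1*11^1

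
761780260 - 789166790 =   -  27386530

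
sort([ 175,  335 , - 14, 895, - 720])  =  [ - 720, - 14,175,335 , 895] 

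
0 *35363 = 0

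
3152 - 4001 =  - 849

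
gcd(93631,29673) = 1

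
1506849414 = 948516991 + 558332423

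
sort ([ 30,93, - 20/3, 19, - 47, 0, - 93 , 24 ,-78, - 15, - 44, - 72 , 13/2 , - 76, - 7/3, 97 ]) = [ - 93,  -  78, - 76, - 72, - 47, - 44, - 15, - 20/3, -7/3, 0, 13/2, 19, 24,  30  ,  93, 97 ] 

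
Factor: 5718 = 2^1*3^1 * 953^1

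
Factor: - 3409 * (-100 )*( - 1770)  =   - 603393000 = - 2^3*3^1*5^3*7^1*59^1*487^1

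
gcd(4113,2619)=9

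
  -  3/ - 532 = 3/532 = 0.01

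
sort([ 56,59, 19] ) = [19, 56,59]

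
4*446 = 1784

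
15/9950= 3/1990 = 0.00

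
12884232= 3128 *4119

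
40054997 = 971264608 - 931209611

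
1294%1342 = 1294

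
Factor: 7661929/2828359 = 11^1 * 19^( - 1)*31^1*22469^1 * 148861^(  -  1)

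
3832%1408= 1016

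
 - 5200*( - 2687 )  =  13972400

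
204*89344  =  18226176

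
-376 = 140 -516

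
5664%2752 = 160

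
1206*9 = 10854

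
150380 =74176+76204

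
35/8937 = 35/8937 = 0.00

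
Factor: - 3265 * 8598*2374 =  - 66644043780 = - 2^2*3^1*5^1*653^1* 1187^1*1433^1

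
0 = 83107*0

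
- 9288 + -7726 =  - 17014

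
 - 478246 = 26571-504817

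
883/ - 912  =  -1 + 29/912 = - 0.97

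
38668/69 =560+28/69 = 560.41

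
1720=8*215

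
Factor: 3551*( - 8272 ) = -2^4* 11^1*47^1*53^1*67^1 = - 29373872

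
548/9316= 1/17  =  0.06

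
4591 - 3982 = 609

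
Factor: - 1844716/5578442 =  - 922358/2789221 = -2^1*109^1 * 257^(-1 )*4231^1  *  10853^( - 1 )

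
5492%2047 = 1398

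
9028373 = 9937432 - 909059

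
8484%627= 333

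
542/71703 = 542/71703=0.01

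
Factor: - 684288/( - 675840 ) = 2^( - 4 )*3^4*5^( - 1)  =  81/80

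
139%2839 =139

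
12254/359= 34 + 48/359 = 34.13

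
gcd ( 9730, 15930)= 10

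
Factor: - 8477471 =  - 71^1*139^1*859^1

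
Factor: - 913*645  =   - 588885 = -3^1* 5^1*11^1*43^1*83^1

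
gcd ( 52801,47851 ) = 1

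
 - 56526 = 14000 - 70526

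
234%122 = 112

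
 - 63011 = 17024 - 80035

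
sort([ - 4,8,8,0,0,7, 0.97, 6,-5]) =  [ - 5,- 4,0,0, 0.97, 6, 7, 8,8 ] 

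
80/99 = 80/99 = 0.81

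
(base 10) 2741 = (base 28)3DP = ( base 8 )5265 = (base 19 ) 7B5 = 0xab5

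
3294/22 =149 + 8/11=149.73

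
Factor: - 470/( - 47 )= 10=2^1 * 5^1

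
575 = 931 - 356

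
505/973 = 505/973=0.52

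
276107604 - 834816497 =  - 558708893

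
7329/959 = 7+88/137 = 7.64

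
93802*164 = 15383528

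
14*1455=20370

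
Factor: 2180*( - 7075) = -2^2*  5^3*109^1*283^1 = -15423500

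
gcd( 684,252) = 36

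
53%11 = 9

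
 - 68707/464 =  - 149 + 429/464 = - 148.08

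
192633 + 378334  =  570967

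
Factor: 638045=5^1*127609^1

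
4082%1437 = 1208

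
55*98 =5390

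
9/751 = 9/751 = 0.01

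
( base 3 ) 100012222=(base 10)6722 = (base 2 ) 1101001000010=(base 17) 1647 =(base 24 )bg2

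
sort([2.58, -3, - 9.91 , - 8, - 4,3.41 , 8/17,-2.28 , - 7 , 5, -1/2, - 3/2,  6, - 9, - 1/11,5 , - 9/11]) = [ - 9.91, - 9, - 8, - 7, - 4,  -  3 , - 2.28 , - 3/2, - 9/11,  -  1/2, -1/11,8/17,  2.58 , 3.41, 5,5,6]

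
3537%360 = 297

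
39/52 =3/4 = 0.75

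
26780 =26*1030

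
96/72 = 4/3 = 1.33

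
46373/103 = 46373/103 = 450.22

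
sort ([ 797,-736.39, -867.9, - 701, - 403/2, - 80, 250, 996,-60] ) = [ -867.9, - 736.39,-701,-403/2, - 80, - 60,  250,  797,996]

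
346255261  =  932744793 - 586489532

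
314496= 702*448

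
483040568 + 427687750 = 910728318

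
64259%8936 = 1707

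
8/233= 8/233 = 0.03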